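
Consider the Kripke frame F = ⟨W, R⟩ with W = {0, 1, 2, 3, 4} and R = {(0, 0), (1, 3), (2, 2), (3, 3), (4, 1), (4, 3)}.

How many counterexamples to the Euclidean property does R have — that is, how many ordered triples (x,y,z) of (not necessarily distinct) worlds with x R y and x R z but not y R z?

2

Enumerating: (4,1,1), (4,3,1).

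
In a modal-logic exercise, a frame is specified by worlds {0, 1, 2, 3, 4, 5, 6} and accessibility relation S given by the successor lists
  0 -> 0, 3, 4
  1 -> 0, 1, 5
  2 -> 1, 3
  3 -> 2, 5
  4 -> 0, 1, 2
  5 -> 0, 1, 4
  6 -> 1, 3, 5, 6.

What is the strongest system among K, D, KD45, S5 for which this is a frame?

Serial (axiom D): yes — every world has a successor (e.g. 0 S 0).
Euclidean (axiom 5): no — 0 S 3 and 0 S 4, but not 3 S 4.
Transitive (axiom 4): no — 0 S 3 and 3 S 2, but not 0 S 2.
Reflexive (axiom T): no — 2 is not related to itself.
So F validates K, D; KD45 would additionally require S to be Euclidean and transitive. The strongest is D.

D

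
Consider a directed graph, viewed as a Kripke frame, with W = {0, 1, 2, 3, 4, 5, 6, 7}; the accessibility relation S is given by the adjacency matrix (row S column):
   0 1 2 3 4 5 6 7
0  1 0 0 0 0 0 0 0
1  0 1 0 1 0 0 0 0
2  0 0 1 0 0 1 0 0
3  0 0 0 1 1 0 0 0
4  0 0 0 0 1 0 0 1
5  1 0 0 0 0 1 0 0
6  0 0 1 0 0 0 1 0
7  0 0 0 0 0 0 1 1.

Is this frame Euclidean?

No

Euclidean: no — 1 S 3 and 1 S 1, but not 3 S 1.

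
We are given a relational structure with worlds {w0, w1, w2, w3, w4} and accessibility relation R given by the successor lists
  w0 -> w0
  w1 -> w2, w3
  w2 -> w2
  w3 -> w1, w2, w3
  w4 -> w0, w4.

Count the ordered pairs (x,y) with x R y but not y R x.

3

Enumerating: (w1,w2), (w3,w2), (w4,w0).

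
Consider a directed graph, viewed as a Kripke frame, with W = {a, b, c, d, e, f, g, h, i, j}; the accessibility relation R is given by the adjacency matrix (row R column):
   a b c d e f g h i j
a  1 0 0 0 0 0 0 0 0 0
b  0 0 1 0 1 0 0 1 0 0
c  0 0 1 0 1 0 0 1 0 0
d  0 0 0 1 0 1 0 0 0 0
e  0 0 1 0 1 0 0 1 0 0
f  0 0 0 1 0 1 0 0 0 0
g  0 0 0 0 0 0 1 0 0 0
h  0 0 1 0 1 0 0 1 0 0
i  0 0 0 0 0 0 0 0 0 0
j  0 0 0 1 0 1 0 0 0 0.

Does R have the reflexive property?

No

Reflexive: no — b is not related to itself.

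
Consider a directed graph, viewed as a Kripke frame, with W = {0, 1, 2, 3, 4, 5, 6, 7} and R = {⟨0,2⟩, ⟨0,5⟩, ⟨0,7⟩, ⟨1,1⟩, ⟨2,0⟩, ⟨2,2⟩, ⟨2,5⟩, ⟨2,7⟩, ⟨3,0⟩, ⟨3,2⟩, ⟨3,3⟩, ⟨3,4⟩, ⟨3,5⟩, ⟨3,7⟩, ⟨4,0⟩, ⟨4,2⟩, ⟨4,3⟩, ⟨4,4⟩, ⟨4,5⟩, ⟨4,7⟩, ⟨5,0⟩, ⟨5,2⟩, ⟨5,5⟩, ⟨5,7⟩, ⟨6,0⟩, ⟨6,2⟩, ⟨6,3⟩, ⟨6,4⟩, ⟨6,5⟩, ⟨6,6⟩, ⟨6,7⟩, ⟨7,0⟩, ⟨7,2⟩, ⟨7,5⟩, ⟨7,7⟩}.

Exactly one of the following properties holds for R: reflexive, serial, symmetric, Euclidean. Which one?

serial

Reflexive: no — 0 is not related to itself.
Serial: yes — every world has a successor (e.g. 0 R 2).
Symmetric: no — 3 R 0 but not 0 R 3.
Euclidean: no — 3 R 0 and 3 R 4, but not 0 R 4.
Only serial holds.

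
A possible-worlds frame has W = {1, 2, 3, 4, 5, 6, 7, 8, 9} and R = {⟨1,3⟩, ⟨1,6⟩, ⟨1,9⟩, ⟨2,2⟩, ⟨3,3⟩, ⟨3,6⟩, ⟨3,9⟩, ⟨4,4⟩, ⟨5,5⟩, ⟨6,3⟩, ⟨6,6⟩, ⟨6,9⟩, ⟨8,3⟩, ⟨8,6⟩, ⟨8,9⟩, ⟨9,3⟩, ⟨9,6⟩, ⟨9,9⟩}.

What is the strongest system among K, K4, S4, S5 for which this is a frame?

Transitive (axiom 4): yes — every two-step R-path is closed by a direct edge.
Reflexive (axiom T): no — 1 is not related to itself.
Euclidean (axiom 5): yes — any two successors of a common world are R-related.
So F validates K, K4; S4 would additionally require R to be reflexive. The strongest is K4.

K4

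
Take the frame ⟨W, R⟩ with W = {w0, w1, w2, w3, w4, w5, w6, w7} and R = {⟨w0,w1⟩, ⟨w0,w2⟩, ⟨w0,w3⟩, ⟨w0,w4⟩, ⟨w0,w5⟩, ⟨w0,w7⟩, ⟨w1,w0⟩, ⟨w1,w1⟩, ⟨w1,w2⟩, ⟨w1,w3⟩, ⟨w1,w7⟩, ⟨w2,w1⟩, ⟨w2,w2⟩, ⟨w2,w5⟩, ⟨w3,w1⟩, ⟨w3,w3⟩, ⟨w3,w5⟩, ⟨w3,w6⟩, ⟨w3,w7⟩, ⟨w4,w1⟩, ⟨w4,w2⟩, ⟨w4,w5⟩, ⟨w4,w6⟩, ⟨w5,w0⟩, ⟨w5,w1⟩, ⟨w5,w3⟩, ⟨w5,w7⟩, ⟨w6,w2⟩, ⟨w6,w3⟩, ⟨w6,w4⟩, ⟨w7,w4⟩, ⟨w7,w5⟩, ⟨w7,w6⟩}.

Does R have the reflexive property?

No

Reflexive: no — w0 is not related to itself.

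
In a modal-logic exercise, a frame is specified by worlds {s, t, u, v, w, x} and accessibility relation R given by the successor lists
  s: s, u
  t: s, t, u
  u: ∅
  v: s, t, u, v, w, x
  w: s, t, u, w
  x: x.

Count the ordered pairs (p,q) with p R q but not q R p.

11

Enumerating: (s,u), (t,s), (t,u), (v,s), (v,t), (v,u), (v,w), (v,x), (w,s), (w,t), (w,u).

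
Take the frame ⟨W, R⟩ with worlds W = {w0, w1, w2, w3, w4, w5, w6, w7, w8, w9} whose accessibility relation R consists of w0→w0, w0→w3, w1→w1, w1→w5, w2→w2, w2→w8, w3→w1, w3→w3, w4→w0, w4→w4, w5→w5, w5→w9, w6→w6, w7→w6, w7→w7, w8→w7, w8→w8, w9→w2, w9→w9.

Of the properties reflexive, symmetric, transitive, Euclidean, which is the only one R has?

reflexive

Reflexive: yes — every world is R-related to itself.
Symmetric: no — w0 R w3 but not w3 R w0.
Transitive: no — w0 R w3 and w3 R w1, but not w0 R w1.
Euclidean: no — w0 R w3 and w0 R w0, but not w3 R w0.
Only reflexive holds.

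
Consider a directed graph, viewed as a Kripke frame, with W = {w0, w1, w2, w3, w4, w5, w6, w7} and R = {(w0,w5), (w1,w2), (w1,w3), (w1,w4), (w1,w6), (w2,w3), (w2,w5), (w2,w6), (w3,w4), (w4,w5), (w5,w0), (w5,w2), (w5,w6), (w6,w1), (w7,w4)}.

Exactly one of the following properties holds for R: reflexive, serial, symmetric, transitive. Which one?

Reflexive: no — w0 is not related to itself.
Serial: yes — every world has a successor (e.g. w0 R w5).
Symmetric: no — w1 R w2 but not w2 R w1.
Transitive: no — w0 R w5 and w5 R w2, but not w0 R w2.
Only serial holds.

serial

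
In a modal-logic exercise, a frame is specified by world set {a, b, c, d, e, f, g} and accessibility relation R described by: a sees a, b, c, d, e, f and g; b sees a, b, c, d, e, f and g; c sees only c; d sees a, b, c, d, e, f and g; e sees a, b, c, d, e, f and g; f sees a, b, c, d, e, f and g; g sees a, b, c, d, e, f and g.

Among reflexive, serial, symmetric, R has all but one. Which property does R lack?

Reflexive: yes — every world is R-related to itself.
Serial: yes — every world has a successor (e.g. a R a).
Symmetric: no — a R c but not c R a.
Only symmetric fails.

symmetric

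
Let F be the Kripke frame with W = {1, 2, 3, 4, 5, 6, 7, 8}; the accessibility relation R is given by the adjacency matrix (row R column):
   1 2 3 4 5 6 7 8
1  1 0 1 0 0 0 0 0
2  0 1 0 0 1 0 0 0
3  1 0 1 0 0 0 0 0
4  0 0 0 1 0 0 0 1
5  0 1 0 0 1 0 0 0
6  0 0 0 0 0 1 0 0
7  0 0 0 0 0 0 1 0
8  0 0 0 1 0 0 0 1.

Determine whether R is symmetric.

Yes

Symmetric: yes — every pair in R has its reverse in R.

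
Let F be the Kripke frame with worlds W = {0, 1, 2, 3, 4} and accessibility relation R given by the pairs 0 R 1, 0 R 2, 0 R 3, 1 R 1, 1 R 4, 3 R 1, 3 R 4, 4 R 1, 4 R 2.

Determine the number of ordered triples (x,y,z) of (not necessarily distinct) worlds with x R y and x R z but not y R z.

Enumerating: (0,1,2), (0,1,3), (0,2,1), (0,2,2), (0,2,3), (0,3,2), (0,3,3), (1,4,4), (3,4,4), (4,1,2), (4,2,1), (4,2,2).

12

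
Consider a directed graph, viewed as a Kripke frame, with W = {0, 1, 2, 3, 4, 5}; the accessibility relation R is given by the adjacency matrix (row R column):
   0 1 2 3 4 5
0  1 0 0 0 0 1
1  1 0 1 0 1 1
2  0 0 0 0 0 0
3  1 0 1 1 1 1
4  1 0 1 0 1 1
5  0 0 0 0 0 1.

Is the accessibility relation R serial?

No

Serial: no — 2 has no R-successor.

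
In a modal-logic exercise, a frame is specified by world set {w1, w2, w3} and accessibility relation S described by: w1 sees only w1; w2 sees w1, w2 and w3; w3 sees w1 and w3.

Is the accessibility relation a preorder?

Yes

Reflexive: yes — every world is S-related to itself.
Transitive: yes — every two-step S-path is closed by a direct edge.
So S is a preorder.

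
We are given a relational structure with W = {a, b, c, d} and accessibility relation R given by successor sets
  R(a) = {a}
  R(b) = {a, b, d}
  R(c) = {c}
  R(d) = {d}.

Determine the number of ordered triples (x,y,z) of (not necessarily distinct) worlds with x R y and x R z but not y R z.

4

Enumerating: (b,a,b), (b,a,d), (b,d,a), (b,d,b).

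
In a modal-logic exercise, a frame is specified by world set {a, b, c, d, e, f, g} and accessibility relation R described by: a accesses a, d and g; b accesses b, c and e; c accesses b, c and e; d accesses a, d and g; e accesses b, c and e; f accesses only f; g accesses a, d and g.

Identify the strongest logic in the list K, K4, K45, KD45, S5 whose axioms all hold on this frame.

S5

Transitive (axiom 4): yes — every two-step R-path is closed by a direct edge.
Euclidean (axiom 5): yes — any two successors of a common world are R-related.
Serial (axiom D): yes — every world has a successor (e.g. a R a).
Reflexive (axiom T): yes — every world is R-related to itself.
So F validates K, K4, K45, KD45, S5. The strongest is S5.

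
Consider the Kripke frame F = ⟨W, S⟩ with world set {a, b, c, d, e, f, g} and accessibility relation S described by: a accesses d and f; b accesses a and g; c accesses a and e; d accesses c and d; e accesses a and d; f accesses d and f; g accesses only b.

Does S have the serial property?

Serial: yes — every world has a successor (e.g. a S d).

Yes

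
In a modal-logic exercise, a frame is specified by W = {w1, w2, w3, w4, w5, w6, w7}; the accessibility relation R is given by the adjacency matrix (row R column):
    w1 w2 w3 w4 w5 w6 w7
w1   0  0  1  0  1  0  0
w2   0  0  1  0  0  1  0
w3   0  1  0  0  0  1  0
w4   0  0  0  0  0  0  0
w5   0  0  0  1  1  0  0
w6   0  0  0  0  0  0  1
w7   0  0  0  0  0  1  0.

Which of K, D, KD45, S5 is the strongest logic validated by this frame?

K

Serial (axiom D): no — w4 has no R-successor.
Euclidean (axiom 5): no — w1 R w3 and w1 R w5, but not w3 R w5.
Transitive (axiom 4): no — w1 R w3 and w3 R w2, but not w1 R w2.
Reflexive (axiom T): no — w1 is not related to itself.
So F validates K; D would additionally require R to be serial. The strongest is K.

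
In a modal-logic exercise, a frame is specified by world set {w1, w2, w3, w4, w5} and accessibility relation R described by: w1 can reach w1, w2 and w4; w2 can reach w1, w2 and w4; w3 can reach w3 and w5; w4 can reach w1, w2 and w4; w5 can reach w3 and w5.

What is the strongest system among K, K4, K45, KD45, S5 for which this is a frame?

S5

Transitive (axiom 4): yes — every two-step R-path is closed by a direct edge.
Euclidean (axiom 5): yes — any two successors of a common world are R-related.
Serial (axiom D): yes — every world has a successor (e.g. w1 R w1).
Reflexive (axiom T): yes — every world is R-related to itself.
So F validates K, K4, K45, KD45, S5. The strongest is S5.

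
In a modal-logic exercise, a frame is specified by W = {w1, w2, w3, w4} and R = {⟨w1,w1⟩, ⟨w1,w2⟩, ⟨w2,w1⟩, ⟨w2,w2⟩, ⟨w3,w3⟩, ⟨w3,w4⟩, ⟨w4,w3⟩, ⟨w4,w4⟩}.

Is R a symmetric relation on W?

Symmetric: yes — every pair in R has its reverse in R.

Yes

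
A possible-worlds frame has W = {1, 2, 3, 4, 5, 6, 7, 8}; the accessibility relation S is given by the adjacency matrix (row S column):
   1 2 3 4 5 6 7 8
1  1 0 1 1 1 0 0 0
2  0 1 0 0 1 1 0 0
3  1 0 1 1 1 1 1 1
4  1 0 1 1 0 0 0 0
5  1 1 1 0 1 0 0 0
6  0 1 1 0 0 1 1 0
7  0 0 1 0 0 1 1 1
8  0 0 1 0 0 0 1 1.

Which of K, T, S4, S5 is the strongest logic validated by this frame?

T

Reflexive (axiom T): yes — every world is S-related to itself.
Transitive (axiom 4): no — 1 S 3 and 3 S 6, but not 1 S 6.
Euclidean (axiom 5): no — 1 S 4 and 1 S 5, but not 4 S 5.
So F validates K, T; S4 would additionally require S to be transitive. The strongest is T.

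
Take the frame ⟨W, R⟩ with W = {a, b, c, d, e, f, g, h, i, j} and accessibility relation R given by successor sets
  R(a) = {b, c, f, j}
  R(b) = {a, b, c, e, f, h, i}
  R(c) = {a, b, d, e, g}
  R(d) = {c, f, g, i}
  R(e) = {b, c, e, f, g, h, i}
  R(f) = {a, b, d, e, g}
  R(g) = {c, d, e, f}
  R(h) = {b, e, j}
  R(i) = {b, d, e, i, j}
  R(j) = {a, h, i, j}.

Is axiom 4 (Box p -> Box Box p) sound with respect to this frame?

The schema 4 characterises exactly the transitive frames.
Transitive: no — a R b and b R e, but not a R e.

No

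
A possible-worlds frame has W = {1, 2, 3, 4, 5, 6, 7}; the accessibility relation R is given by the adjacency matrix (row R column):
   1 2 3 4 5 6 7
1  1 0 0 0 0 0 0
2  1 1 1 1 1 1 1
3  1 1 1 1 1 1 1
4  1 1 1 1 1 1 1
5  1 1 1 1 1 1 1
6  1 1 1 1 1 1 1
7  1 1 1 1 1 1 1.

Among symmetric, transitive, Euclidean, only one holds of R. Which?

Symmetric: no — 2 R 1 but not 1 R 2.
Transitive: yes — every two-step R-path is closed by a direct edge.
Euclidean: no — 2 R 1 and 2 R 3, but not 1 R 3.
Only transitive holds.

transitive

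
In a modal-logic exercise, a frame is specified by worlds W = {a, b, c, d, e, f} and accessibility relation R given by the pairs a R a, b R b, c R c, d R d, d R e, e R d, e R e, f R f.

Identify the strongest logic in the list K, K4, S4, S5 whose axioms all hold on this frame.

S5

Transitive (axiom 4): yes — every two-step R-path is closed by a direct edge.
Reflexive (axiom T): yes — every world is R-related to itself.
Euclidean (axiom 5): yes — any two successors of a common world are R-related.
So F validates K, K4, S4, S5. The strongest is S5.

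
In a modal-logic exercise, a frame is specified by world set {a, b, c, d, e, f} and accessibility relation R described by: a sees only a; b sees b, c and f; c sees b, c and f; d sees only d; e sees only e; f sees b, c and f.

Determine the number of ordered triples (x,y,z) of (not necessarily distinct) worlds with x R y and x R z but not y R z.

0

R is Euclidean; there are no such tuples.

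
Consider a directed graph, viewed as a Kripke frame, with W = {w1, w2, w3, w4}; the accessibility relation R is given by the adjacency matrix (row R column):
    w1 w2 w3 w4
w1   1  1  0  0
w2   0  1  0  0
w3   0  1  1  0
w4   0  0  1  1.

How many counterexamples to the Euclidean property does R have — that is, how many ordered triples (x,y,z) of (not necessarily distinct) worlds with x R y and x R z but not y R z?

Enumerating: (w1,w2,w1), (w3,w2,w3), (w4,w3,w4).

3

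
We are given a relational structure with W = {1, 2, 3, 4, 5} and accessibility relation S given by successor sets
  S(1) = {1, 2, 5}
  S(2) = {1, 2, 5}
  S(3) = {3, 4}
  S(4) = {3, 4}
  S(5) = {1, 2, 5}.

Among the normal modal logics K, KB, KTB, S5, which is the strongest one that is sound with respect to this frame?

Symmetric (axiom B): yes — every pair in S has its reverse in S.
Reflexive (axiom T): yes — every world is S-related to itself.
Euclidean (axiom 5): yes — any two successors of a common world are S-related.
So F validates K, KB, KTB, S5. The strongest is S5.

S5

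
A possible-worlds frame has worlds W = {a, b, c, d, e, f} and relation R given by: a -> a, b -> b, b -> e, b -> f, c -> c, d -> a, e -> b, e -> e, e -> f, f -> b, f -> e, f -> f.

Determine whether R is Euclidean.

Euclidean: yes — any two successors of a common world are R-related.

Yes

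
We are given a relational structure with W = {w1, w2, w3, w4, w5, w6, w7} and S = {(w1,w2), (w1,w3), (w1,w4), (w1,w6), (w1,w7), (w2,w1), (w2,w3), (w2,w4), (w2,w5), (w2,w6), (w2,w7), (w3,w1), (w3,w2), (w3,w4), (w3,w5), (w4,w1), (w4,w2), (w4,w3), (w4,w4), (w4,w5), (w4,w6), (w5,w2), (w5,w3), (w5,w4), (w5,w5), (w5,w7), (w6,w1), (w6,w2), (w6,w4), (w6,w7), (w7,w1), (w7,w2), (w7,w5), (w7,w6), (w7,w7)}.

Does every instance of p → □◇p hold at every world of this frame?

Axiom B corresponds to the accessibility relation being symmetric.
Symmetric: yes — every pair in S has its reverse in S.

Yes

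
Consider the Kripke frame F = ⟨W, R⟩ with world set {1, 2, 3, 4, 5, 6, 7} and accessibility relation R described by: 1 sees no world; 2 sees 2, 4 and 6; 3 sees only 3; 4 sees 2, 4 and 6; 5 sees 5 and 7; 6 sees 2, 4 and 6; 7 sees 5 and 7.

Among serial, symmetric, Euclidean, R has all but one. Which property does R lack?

serial

Serial: no — 1 has no R-successor.
Symmetric: yes — every pair in R has its reverse in R.
Euclidean: yes — any two successors of a common world are R-related.
Only serial fails.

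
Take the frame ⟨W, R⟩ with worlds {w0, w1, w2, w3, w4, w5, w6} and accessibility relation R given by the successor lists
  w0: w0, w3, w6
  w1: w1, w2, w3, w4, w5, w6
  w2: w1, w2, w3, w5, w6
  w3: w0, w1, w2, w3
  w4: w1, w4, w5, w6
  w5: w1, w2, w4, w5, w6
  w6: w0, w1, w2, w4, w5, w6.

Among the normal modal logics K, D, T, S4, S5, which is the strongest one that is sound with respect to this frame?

T

Serial (axiom D): yes — every world has a successor (e.g. w0 R w0).
Reflexive (axiom T): yes — every world is R-related to itself.
Transitive (axiom 4): no — w0 R w3 and w3 R w1, but not w0 R w1.
Euclidean (axiom 5): no — w0 R w3 and w0 R w6, but not w3 R w6.
So F validates K, D, T; S4 would additionally require R to be transitive. The strongest is T.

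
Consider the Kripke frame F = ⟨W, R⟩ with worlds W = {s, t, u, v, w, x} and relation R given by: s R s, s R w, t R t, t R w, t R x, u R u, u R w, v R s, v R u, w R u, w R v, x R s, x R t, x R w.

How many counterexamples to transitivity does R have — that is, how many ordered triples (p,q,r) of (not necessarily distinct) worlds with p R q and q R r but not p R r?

Enumerating: (s,w,u), (s,w,v), (t,w,u), (t,w,v), (t,x,s), (u,w,v), (v,s,w), (v,u,w), (w,u,w), (w,v,s), (x,t,x), (x,w,u), (x,w,v).

13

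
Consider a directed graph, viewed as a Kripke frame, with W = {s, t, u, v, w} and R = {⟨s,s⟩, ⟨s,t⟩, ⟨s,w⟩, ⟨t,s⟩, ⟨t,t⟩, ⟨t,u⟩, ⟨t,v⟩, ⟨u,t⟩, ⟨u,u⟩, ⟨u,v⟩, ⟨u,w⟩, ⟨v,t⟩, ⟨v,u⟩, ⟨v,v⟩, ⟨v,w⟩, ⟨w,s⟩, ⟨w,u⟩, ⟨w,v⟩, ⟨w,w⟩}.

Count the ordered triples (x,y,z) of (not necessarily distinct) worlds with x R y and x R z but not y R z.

14

Enumerating: (s,t,w), (s,w,t), (t,s,u), (t,s,v), (t,u,s), (t,v,s), (u,t,w), (u,w,t), (v,t,w), (v,w,t), (w,s,u), (w,s,v), (w,u,s), (w,v,s).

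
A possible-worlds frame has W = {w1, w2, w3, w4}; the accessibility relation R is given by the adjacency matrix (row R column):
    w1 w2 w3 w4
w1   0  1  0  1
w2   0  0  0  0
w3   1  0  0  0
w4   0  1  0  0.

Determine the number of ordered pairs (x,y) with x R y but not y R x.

4

Enumerating: (w1,w2), (w1,w4), (w3,w1), (w4,w2).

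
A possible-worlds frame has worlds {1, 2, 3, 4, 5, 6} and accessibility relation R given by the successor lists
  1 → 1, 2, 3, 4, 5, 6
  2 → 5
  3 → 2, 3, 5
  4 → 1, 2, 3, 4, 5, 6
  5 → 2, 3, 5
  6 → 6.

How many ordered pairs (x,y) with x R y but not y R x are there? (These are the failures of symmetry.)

9

Enumerating: (1,2), (1,3), (1,5), (1,6), (3,2), (4,2), (4,3), (4,5), (4,6).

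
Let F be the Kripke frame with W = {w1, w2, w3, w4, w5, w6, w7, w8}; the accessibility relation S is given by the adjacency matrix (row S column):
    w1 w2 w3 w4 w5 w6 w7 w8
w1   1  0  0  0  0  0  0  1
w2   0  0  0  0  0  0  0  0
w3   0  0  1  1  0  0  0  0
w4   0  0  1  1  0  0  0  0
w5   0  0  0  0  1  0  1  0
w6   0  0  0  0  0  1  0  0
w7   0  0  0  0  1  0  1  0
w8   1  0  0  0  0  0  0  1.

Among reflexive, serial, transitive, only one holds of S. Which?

Reflexive: no — w2 is not related to itself.
Serial: no — w2 has no S-successor.
Transitive: yes — every two-step S-path is closed by a direct edge.
Only transitive holds.

transitive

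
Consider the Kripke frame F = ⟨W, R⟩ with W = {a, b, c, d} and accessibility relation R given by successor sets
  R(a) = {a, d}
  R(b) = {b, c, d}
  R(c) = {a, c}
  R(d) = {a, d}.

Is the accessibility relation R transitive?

Transitive: no — b R c and c R a, but not b R a.

No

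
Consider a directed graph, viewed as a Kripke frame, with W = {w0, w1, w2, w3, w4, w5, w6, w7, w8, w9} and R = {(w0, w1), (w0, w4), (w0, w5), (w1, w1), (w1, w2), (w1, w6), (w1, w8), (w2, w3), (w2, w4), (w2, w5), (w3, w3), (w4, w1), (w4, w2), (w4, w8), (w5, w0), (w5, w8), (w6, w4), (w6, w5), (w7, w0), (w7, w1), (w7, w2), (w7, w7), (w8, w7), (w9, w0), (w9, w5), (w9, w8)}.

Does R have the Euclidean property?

No

Euclidean: no — w0 R w1 and w0 R w4, but not w1 R w4.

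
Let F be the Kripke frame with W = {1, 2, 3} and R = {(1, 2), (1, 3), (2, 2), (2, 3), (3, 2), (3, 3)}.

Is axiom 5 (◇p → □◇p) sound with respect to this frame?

Axiom 5 corresponds to the accessibility relation being Euclidean.
Euclidean: yes — any two successors of a common world are R-related.

Yes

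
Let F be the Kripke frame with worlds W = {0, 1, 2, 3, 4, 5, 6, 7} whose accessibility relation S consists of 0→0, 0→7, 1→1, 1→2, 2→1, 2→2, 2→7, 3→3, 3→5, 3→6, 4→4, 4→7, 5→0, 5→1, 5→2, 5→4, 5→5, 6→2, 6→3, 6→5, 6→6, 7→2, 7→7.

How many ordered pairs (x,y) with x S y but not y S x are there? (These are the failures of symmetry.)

9

Enumerating: (0,7), (3,5), (4,7), (5,0), (5,1), (5,2), (5,4), (6,2), (6,5).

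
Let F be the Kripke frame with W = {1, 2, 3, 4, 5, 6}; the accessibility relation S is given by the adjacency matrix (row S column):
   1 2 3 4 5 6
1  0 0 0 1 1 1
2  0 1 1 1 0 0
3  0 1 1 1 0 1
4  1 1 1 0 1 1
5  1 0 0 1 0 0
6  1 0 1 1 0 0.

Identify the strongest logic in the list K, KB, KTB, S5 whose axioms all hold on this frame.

KB

Symmetric (axiom B): yes — every pair in S has its reverse in S.
Reflexive (axiom T): no — 1 is not related to itself.
Euclidean (axiom 5): no — 1 S 5 and 1 S 6, but not 5 S 6.
So F validates K, KB; KTB would additionally require S to be reflexive. The strongest is KB.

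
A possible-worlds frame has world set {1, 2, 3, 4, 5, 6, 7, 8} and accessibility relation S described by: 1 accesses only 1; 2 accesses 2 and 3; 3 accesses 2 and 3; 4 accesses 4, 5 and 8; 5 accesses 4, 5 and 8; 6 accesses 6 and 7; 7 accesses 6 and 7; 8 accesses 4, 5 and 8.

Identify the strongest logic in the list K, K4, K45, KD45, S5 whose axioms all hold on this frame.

S5

Transitive (axiom 4): yes — every two-step S-path is closed by a direct edge.
Euclidean (axiom 5): yes — any two successors of a common world are S-related.
Serial (axiom D): yes — every world has a successor (e.g. 1 S 1).
Reflexive (axiom T): yes — every world is S-related to itself.
So F validates K, K4, K45, KD45, S5. The strongest is S5.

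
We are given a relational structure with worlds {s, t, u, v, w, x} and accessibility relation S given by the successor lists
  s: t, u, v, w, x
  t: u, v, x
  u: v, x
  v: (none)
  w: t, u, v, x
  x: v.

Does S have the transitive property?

Yes

Transitive: yes — every two-step S-path is closed by a direct edge.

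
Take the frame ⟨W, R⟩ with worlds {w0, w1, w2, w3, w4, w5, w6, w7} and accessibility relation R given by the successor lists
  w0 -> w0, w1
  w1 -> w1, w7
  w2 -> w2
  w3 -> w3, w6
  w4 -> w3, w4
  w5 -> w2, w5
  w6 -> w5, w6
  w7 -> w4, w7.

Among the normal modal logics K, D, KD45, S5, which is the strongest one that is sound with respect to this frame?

D

Serial (axiom D): yes — every world has a successor (e.g. w0 R w0).
Euclidean (axiom 5): no — w0 R w1 and w0 R w0, but not w1 R w0.
Transitive (axiom 4): no — w0 R w1 and w1 R w7, but not w0 R w7.
Reflexive (axiom T): yes — every world is R-related to itself.
So F validates K, D; KD45 would additionally require R to be Euclidean and transitive. The strongest is D.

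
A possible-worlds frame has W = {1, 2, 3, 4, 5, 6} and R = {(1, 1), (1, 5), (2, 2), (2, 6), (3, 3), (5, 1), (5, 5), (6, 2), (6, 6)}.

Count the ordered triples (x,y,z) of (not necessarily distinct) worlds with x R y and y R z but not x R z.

0

R is transitive; there are no such tuples.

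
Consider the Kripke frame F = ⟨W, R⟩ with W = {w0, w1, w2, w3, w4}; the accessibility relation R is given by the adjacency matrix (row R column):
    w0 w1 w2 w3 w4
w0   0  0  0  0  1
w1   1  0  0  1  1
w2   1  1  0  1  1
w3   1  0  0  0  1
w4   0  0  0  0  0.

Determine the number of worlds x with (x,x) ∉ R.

5

Enumerating: w0, w1, w2, w3, w4.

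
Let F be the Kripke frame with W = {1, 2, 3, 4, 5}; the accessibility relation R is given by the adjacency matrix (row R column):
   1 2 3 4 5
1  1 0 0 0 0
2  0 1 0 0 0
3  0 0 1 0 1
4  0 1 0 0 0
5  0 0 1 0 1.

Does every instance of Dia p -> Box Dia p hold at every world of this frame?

Yes

By correspondence theory, 5 is valid on a frame iff R is Euclidean.
Euclidean: yes — any two successors of a common world are R-related.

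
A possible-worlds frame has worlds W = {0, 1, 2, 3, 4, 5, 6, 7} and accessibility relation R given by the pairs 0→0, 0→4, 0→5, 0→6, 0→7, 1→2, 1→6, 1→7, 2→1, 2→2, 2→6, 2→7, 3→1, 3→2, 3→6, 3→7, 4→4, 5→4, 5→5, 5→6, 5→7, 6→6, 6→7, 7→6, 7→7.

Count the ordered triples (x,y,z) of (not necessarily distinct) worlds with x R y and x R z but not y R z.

30

Enumerating: (0,4,0), (0,4,5), (0,4,6), (0,4,7), (0,5,0), (0,6,0), (0,6,4), (0,6,5), (0,7,0), (0,7,4), (0,7,5), (1,6,2), … and 18 more.
Total: 30.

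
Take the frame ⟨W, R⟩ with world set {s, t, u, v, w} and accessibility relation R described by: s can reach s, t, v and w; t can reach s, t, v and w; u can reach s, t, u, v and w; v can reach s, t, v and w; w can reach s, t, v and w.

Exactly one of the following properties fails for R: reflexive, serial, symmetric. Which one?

Reflexive: yes — every world is R-related to itself.
Serial: yes — every world has a successor (e.g. s R s).
Symmetric: no — u R s but not s R u.
Only symmetric fails.

symmetric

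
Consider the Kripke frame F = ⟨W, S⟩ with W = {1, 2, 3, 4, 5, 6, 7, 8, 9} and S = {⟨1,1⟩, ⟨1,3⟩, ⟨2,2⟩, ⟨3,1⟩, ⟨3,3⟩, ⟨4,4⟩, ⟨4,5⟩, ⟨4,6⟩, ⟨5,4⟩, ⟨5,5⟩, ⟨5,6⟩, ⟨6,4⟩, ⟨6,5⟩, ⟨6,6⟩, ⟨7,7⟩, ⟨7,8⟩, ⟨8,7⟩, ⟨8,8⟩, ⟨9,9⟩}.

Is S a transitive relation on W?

Yes

Transitive: yes — every two-step S-path is closed by a direct edge.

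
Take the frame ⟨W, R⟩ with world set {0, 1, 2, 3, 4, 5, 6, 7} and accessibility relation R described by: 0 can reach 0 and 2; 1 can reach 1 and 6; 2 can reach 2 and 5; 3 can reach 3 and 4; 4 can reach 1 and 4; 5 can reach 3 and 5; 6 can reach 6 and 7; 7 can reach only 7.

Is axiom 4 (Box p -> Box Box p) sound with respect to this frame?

No

By correspondence theory, 4 is valid on a frame iff R is transitive.
Transitive: no — 0 R 2 and 2 R 5, but not 0 R 5.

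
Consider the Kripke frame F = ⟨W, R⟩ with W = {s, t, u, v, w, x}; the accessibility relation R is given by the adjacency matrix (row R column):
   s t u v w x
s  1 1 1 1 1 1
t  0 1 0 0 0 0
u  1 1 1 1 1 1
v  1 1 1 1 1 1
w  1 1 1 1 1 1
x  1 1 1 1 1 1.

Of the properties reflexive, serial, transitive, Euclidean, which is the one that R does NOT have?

Reflexive: yes — every world is R-related to itself.
Serial: yes — every world has a successor (e.g. s R s).
Transitive: yes — every two-step R-path is closed by a direct edge.
Euclidean: no — s R t and s R u, but not t R u.
Only Euclidean fails.

Euclidean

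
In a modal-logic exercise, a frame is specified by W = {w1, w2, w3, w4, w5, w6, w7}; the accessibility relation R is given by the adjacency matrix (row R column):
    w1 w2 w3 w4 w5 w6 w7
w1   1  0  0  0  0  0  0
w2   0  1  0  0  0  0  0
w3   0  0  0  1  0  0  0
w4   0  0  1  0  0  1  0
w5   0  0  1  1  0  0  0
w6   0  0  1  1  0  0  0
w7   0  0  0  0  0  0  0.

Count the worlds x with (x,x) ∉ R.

Enumerating: w3, w4, w5, w6, w7.

5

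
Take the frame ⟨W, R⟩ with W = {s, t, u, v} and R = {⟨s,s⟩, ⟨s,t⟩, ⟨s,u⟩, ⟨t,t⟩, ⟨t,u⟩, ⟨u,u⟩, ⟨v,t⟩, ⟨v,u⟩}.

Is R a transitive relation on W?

Transitive: yes — every two-step R-path is closed by a direct edge.

Yes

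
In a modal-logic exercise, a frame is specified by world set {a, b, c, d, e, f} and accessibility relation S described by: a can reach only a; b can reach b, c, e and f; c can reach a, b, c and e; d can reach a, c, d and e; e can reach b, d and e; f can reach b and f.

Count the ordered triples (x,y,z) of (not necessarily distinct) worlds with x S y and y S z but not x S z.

Enumerating: (b,c,a), (b,e,d), (c,b,f), (c,e,d), (d,c,b), (d,e,b), (e,b,c), (e,b,f), (e,d,a), (e,d,c), (f,b,c), (f,b,e).

12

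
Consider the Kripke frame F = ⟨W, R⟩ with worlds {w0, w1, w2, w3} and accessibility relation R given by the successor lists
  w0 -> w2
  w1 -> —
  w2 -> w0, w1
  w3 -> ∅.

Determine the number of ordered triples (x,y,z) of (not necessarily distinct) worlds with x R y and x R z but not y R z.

5

Enumerating: (w0,w2,w2), (w2,w0,w0), (w2,w0,w1), (w2,w1,w0), (w2,w1,w1).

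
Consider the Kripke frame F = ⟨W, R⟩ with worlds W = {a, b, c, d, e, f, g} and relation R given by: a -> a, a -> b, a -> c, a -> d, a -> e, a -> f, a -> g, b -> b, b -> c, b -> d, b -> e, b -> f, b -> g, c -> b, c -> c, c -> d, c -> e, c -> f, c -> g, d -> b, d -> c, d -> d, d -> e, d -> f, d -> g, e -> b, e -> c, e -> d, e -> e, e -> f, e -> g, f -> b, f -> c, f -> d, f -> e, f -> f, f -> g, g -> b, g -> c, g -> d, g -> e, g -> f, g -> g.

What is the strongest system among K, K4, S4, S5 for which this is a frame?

Transitive (axiom 4): yes — every two-step R-path is closed by a direct edge.
Reflexive (axiom T): yes — every world is R-related to itself.
Euclidean (axiom 5): no — a R b and a R a, but not b R a.
So F validates K, K4, S4; S5 would additionally require R to be Euclidean. The strongest is S4.

S4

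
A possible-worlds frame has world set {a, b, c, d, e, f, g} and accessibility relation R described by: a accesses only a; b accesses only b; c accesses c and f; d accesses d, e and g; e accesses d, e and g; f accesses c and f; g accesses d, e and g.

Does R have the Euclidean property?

Yes

Euclidean: yes — any two successors of a common world are R-related.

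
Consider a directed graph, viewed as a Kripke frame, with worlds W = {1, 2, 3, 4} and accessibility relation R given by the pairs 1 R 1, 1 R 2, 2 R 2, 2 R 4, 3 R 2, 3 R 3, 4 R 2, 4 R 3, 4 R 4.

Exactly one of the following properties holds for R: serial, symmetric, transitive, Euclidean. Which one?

Serial: yes — every world has a successor (e.g. 1 R 1).
Symmetric: no — 1 R 2 but not 2 R 1.
Transitive: no — 1 R 2 and 2 R 4, but not 1 R 4.
Euclidean: no — 4 R 2 and 4 R 3, but not 2 R 3.
Only serial holds.

serial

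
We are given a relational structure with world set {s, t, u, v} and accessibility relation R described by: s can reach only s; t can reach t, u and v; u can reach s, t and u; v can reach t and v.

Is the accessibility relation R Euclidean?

Euclidean: no — t R u and t R v, but not u R v.

No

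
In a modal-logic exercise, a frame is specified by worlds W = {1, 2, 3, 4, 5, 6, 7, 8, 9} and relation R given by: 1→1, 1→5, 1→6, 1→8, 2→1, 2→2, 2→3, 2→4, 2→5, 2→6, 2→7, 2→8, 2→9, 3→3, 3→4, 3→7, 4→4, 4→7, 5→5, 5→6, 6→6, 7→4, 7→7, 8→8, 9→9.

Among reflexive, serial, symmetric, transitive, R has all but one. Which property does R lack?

Reflexive: yes — every world is R-related to itself.
Serial: yes — every world has a successor (e.g. 1 R 1).
Symmetric: no — 1 R 5 but not 5 R 1.
Transitive: yes — every two-step R-path is closed by a direct edge.
Only symmetric fails.

symmetric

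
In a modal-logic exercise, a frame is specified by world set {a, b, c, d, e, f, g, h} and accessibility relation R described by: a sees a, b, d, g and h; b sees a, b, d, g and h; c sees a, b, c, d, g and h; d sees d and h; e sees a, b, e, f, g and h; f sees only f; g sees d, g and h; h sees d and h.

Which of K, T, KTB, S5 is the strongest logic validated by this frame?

T

Reflexive (axiom T): yes — every world is R-related to itself.
Symmetric (axiom B): no — a R d but not d R a.
Euclidean (axiom 5): no — a R d and a R b, but not d R b.
So F validates K, T; KTB would additionally require R to be symmetric. The strongest is T.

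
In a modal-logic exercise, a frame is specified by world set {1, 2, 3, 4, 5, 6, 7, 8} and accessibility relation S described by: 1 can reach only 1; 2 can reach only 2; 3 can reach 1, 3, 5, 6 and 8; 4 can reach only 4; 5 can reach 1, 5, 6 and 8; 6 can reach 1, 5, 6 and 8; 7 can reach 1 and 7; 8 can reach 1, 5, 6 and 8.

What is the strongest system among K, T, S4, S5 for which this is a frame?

Reflexive (axiom T): yes — every world is S-related to itself.
Transitive (axiom 4): yes — every two-step S-path is closed by a direct edge.
Euclidean (axiom 5): no — 3 S 1 and 3 S 5, but not 1 S 5.
So F validates K, T, S4; S5 would additionally require S to be Euclidean. The strongest is S4.

S4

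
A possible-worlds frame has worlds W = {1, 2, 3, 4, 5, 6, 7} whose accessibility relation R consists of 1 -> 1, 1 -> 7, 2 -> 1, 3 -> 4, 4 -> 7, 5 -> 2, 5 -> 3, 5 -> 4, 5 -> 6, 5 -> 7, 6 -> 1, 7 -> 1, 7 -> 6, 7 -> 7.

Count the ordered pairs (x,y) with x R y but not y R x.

Enumerating: (2,1), (3,4), (4,7), (5,2), (5,3), (5,4), (5,6), (5,7), (6,1), (7,6).

10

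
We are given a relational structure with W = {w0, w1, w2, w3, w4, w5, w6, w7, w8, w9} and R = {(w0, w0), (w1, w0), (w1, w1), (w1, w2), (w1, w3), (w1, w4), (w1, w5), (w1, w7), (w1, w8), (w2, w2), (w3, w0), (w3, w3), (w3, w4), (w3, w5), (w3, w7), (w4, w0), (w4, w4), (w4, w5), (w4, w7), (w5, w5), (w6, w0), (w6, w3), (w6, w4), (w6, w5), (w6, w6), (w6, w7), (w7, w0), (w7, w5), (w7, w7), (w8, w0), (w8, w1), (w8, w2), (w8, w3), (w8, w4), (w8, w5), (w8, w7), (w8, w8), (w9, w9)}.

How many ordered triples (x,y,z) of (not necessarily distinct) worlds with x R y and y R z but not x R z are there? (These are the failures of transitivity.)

R is transitive; there are no such tuples.

0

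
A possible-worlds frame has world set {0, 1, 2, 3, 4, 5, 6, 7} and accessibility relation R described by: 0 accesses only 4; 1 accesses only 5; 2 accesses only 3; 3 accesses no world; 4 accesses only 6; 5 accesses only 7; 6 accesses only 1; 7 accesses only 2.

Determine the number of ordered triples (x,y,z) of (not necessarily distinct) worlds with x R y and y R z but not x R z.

6

Enumerating: (0,4,6), (1,5,7), (4,6,1), (5,7,2), (6,1,5), (7,2,3).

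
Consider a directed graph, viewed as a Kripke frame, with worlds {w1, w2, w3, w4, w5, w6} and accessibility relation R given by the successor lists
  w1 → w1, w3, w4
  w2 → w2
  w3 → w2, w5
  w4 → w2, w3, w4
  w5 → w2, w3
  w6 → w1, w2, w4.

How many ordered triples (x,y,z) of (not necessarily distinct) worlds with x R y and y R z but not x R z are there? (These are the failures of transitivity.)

8

Enumerating: (w1,w3,w2), (w1,w3,w5), (w1,w4,w2), (w3,w5,w3), (w4,w3,w5), (w5,w3,w5), (w6,w1,w3), (w6,w4,w3).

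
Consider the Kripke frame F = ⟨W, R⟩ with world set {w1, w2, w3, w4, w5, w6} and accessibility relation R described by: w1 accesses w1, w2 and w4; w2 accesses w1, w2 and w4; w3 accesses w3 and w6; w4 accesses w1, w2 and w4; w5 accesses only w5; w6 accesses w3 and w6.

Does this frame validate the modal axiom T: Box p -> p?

Yes

By correspondence theory, T is valid on a frame iff R is reflexive.
Reflexive: yes — every world is R-related to itself.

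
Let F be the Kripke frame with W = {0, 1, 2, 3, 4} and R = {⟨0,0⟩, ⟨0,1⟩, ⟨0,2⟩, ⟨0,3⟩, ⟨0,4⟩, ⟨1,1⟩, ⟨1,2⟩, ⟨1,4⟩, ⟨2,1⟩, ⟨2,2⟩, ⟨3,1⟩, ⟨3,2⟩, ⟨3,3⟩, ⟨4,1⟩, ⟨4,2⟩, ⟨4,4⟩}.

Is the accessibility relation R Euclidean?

Euclidean: no — 0 R 1 and 0 R 3, but not 1 R 3.

No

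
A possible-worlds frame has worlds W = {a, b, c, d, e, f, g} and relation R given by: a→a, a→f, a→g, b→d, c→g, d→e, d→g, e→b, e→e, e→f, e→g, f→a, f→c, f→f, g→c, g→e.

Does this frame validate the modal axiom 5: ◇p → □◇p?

No

The schema 5 characterises exactly the Euclidean frames.
Euclidean: no — a R f and a R g, but not f R g.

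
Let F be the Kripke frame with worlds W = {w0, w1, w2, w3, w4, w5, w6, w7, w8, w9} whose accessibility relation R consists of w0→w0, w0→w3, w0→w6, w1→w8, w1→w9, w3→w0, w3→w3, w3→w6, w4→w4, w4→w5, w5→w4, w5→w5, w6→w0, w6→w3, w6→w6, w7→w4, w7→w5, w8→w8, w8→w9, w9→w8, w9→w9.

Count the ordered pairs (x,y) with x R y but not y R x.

Enumerating: (w1,w8), (w1,w9), (w7,w4), (w7,w5).

4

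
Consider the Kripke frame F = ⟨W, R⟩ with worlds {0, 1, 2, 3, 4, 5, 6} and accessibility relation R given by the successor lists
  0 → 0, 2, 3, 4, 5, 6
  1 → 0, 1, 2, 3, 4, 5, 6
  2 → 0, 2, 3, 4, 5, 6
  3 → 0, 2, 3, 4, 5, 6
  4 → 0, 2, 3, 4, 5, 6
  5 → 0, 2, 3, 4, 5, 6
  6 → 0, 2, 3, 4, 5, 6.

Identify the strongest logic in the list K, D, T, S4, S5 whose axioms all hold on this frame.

Serial (axiom D): yes — every world has a successor (e.g. 0 R 0).
Reflexive (axiom T): yes — every world is R-related to itself.
Transitive (axiom 4): yes — every two-step R-path is closed by a direct edge.
Euclidean (axiom 5): no — 1 R 0 and 1 R 1, but not 0 R 1.
So F validates K, D, T, S4; S5 would additionally require R to be Euclidean. The strongest is S4.

S4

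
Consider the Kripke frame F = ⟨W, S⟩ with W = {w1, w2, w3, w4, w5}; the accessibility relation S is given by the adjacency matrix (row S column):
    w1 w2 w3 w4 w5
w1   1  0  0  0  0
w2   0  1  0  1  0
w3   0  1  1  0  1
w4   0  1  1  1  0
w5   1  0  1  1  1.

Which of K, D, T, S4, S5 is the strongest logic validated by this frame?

Serial (axiom D): yes — every world has a successor (e.g. w1 S w1).
Reflexive (axiom T): yes — every world is S-related to itself.
Transitive (axiom 4): no — w2 S w4 and w4 S w3, but not w2 S w3.
Euclidean (axiom 5): no — w3 S w2 and w3 S w5, but not w2 S w5.
So F validates K, D, T; S4 would additionally require S to be transitive. The strongest is T.

T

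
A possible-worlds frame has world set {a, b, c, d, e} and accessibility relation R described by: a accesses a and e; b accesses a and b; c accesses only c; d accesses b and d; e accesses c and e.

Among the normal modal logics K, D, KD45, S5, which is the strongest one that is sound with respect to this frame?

Serial (axiom D): yes — every world has a successor (e.g. a R a).
Euclidean (axiom 5): no — a R e and a R a, but not e R a.
Transitive (axiom 4): no — a R e and e R c, but not a R c.
Reflexive (axiom T): yes — every world is R-related to itself.
So F validates K, D; KD45 would additionally require R to be Euclidean and transitive. The strongest is D.

D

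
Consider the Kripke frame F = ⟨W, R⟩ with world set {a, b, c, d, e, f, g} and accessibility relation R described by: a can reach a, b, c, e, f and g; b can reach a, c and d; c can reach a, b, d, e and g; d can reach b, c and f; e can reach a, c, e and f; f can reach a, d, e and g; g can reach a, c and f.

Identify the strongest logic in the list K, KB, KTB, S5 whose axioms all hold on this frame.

KB

Symmetric (axiom B): yes — every pair in R has its reverse in R.
Reflexive (axiom T): no — b is not related to itself.
Euclidean (axiom 5): no — a R b and a R e, but not b R e.
So F validates K, KB; KTB would additionally require R to be reflexive. The strongest is KB.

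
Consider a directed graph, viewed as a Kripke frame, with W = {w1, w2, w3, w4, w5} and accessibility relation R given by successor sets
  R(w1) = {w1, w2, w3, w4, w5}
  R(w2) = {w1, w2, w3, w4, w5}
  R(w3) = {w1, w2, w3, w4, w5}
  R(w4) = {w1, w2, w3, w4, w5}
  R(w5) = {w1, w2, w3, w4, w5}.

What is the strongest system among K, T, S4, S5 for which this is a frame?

S5

Reflexive (axiom T): yes — every world is R-related to itself.
Transitive (axiom 4): yes — every two-step R-path is closed by a direct edge.
Euclidean (axiom 5): yes — any two successors of a common world are R-related.
So F validates K, T, S4, S5. The strongest is S5.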